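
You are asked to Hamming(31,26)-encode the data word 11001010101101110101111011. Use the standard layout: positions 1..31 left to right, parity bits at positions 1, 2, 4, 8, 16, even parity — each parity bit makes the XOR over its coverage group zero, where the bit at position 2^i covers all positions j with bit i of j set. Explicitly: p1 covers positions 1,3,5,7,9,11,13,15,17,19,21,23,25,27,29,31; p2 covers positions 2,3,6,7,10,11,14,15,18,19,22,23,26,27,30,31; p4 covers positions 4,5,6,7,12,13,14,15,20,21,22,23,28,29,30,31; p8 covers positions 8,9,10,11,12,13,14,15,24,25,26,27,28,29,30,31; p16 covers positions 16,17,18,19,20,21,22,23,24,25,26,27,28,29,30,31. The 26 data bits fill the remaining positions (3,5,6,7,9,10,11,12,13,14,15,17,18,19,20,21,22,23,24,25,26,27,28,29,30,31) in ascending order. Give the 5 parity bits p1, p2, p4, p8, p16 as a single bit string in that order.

11101

Place data bits at non-power-of-two positions: b3=1, b5=1, b6=0, b7=0, b9=1, b10=0, b11=1, b12=0, b13=1, b14=0, b15=1, b17=1, b18=0, b19=1, b20=1, b21=1, b22=0, b23=1, b24=0, b25=1, b26=1, b27=1, b28=1, b29=0, b30=1, b31=1.
p1 = XOR of data positions {3,5,7,9,11,13,15,17,19,21,23,25,27,29,31} = 1⊕1⊕0⊕1⊕1⊕1⊕1⊕1⊕1⊕1⊕1⊕1⊕1⊕0⊕1 = 1
p2 = XOR of data positions {3,6,7,10,11,14,15,18,19,22,23,26,27,30,31} = 1⊕0⊕0⊕0⊕1⊕0⊕1⊕0⊕1⊕0⊕1⊕1⊕1⊕1⊕1 = 1
p4 = XOR of data positions {5,6,7,12,13,14,15,20,21,22,23,28,29,30,31} = 1⊕0⊕0⊕0⊕1⊕0⊕1⊕1⊕1⊕0⊕1⊕1⊕0⊕1⊕1 = 1
p8 = XOR of data positions {9,10,11,12,13,14,15,24,25,26,27,28,29,30,31} = 1⊕0⊕1⊕0⊕1⊕0⊕1⊕0⊕1⊕1⊕1⊕1⊕0⊕1⊕1 = 0
p16 = XOR of data positions {17,18,19,20,21,22,23,24,25,26,27,28,29,30,31} = 1⊕0⊕1⊕1⊕1⊕0⊕1⊕0⊕1⊕1⊕1⊕1⊕0⊕1⊕1 = 1
Parity bits p1,p2,p4,p8,p16 = 11101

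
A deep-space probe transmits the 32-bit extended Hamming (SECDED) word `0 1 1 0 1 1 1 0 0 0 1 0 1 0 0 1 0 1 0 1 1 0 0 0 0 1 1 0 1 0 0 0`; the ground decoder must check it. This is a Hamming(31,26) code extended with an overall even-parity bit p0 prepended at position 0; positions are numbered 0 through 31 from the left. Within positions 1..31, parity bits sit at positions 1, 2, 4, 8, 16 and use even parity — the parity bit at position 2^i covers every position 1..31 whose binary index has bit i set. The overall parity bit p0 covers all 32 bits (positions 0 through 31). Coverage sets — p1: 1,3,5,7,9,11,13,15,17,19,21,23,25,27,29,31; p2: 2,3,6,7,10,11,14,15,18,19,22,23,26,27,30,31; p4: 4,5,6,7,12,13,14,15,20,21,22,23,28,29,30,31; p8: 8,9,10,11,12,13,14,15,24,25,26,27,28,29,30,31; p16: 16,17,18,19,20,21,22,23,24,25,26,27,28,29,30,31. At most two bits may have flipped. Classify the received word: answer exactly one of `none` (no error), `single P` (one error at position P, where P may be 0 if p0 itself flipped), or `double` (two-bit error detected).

s1: b1⊕b3⊕b5⊕b7⊕b9⊕b11⊕b13⊕b15⊕b17⊕b19⊕b21⊕b23⊕b25⊕b27⊕b29⊕b31 = 1⊕0⊕1⊕0⊕0⊕0⊕0⊕1⊕1⊕1⊕0⊕0⊕1⊕0⊕0⊕0 = 0
s2: b2⊕b3⊕b6⊕b7⊕b10⊕b11⊕b14⊕b15⊕b18⊕b19⊕b22⊕b23⊕b26⊕b27⊕b30⊕b31 = 1⊕0⊕1⊕0⊕1⊕0⊕0⊕1⊕0⊕1⊕0⊕0⊕1⊕0⊕0⊕0 = 0
s4: b4⊕b5⊕b6⊕b7⊕b12⊕b13⊕b14⊕b15⊕b20⊕b21⊕b22⊕b23⊕b28⊕b29⊕b30⊕b31 = 1⊕1⊕1⊕0⊕1⊕0⊕0⊕1⊕1⊕0⊕0⊕0⊕1⊕0⊕0⊕0 = 1
s8: b8⊕b9⊕b10⊕b11⊕b12⊕b13⊕b14⊕b15⊕b24⊕b25⊕b26⊕b27⊕b28⊕b29⊕b30⊕b31 = 0⊕0⊕1⊕0⊕1⊕0⊕0⊕1⊕0⊕1⊕1⊕0⊕1⊕0⊕0⊕0 = 0
s16: b16⊕b17⊕b18⊕b19⊕b20⊕b21⊕b22⊕b23⊕b24⊕b25⊕b26⊕b27⊕b28⊕b29⊕b30⊕b31 = 0⊕1⊕0⊕1⊕1⊕0⊕0⊕0⊕0⊕1⊕1⊕0⊕1⊕0⊕0⊕0 = 0
Syndrome (s16...s1) = 00100 → position 4.
Overall parity (XOR of all 32 bits, including p0): 0⊕1⊕1⊕0⊕1⊕1⊕1⊕0⊕0⊕0⊕1⊕0⊕1⊕0⊕0⊕1⊕0⊕1⊕0⊕1⊕1⊕0⊕0⊕0⊕0⊕1⊕1⊕0⊕1⊕0⊕0⊕0 = 0
Overall=0, syndrome position=4 → double-bit error detected (uncorrectable).

double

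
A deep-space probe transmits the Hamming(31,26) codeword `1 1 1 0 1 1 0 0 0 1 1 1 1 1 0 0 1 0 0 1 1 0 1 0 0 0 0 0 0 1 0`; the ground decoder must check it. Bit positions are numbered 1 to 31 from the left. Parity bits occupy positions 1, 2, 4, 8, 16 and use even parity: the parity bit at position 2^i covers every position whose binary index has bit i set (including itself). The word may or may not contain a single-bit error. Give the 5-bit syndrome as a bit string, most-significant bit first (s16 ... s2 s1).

10100

s1: b1⊕b3⊕b5⊕b7⊕b9⊕b11⊕b13⊕b15⊕b17⊕b19⊕b21⊕b23⊕b25⊕b27⊕b29⊕b31 = 1⊕1⊕1⊕0⊕0⊕1⊕1⊕0⊕1⊕0⊕1⊕1⊕0⊕0⊕0⊕0 = 0
s2: b2⊕b3⊕b6⊕b7⊕b10⊕b11⊕b14⊕b15⊕b18⊕b19⊕b22⊕b23⊕b26⊕b27⊕b30⊕b31 = 1⊕1⊕1⊕0⊕1⊕1⊕1⊕0⊕0⊕0⊕0⊕1⊕0⊕0⊕1⊕0 = 0
s4: b4⊕b5⊕b6⊕b7⊕b12⊕b13⊕b14⊕b15⊕b20⊕b21⊕b22⊕b23⊕b28⊕b29⊕b30⊕b31 = 0⊕1⊕1⊕0⊕1⊕1⊕1⊕0⊕1⊕1⊕0⊕1⊕0⊕0⊕1⊕0 = 1
s8: b8⊕b9⊕b10⊕b11⊕b12⊕b13⊕b14⊕b15⊕b24⊕b25⊕b26⊕b27⊕b28⊕b29⊕b30⊕b31 = 0⊕0⊕1⊕1⊕1⊕1⊕1⊕0⊕0⊕0⊕0⊕0⊕0⊕0⊕1⊕0 = 0
s16: b16⊕b17⊕b18⊕b19⊕b20⊕b21⊕b22⊕b23⊕b24⊕b25⊕b26⊕b27⊕b28⊕b29⊕b30⊕b31 = 0⊕1⊕0⊕0⊕1⊕1⊕0⊕1⊕0⊕0⊕0⊕0⊕0⊕0⊕1⊕0 = 1
Syndrome (s16...s1) = 10100 → position 20.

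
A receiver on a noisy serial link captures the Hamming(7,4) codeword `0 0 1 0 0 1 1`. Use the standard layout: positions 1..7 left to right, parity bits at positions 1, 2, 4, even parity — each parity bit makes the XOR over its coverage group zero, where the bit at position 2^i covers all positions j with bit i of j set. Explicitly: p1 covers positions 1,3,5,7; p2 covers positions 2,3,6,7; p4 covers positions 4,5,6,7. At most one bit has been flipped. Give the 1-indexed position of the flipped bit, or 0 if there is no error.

s1: b1⊕b3⊕b5⊕b7 = 0⊕1⊕0⊕1 = 0
s2: b2⊕b3⊕b6⊕b7 = 0⊕1⊕1⊕1 = 1
s4: b4⊕b5⊕b6⊕b7 = 0⊕0⊕1⊕1 = 0
Syndrome (s4...s1) = 010 → position 2.

2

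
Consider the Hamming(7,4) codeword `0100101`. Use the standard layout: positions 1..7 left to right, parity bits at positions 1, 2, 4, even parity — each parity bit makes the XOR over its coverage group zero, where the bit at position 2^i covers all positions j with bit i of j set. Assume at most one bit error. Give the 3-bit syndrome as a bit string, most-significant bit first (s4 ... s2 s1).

000

s1: b1⊕b3⊕b5⊕b7 = 0⊕0⊕1⊕1 = 0
s2: b2⊕b3⊕b6⊕b7 = 1⊕0⊕0⊕1 = 0
s4: b4⊕b5⊕b6⊕b7 = 0⊕1⊕0⊕1 = 0
Syndrome (s4...s1) = 000 → position 0 (no error).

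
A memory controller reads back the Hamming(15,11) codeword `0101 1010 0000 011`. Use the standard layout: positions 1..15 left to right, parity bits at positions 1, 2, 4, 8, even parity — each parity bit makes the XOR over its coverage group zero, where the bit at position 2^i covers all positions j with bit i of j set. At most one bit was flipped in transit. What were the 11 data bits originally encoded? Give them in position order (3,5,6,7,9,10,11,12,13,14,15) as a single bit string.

s1: b1⊕b3⊕b5⊕b7⊕b9⊕b11⊕b13⊕b15 = 0⊕0⊕1⊕1⊕0⊕0⊕0⊕1 = 1
s2: b2⊕b3⊕b6⊕b7⊕b10⊕b11⊕b14⊕b15 = 1⊕0⊕0⊕1⊕0⊕0⊕1⊕1 = 0
s4: b4⊕b5⊕b6⊕b7⊕b12⊕b13⊕b14⊕b15 = 1⊕1⊕0⊕1⊕0⊕0⊕1⊕1 = 1
s8: b8⊕b9⊕b10⊕b11⊕b12⊕b13⊕b14⊕b15 = 0⊕0⊕0⊕0⊕0⊕0⊕1⊕1 = 0
Syndrome (s8...s1) = 0101 → position 5.
Flip bit 5: corrected codeword = 010100100000011
Data bits at positions 3,5,6,7,9,10,11,12,13,14,15: 00010000011

00010000011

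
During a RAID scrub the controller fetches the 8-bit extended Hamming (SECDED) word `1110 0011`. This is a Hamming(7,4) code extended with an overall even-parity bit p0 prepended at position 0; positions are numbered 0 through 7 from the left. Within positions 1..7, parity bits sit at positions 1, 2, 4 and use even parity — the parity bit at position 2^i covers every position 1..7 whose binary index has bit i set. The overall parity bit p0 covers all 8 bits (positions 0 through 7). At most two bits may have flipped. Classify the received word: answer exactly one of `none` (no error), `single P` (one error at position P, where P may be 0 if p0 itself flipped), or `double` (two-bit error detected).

s1: b1⊕b3⊕b5⊕b7 = 1⊕0⊕0⊕1 = 0
s2: b2⊕b3⊕b6⊕b7 = 1⊕0⊕1⊕1 = 1
s4: b4⊕b5⊕b6⊕b7 = 0⊕0⊕1⊕1 = 0
Syndrome (s4...s1) = 010 → position 2.
Overall parity (XOR of all 8 bits, including p0): 1⊕1⊕1⊕0⊕0⊕0⊕1⊕1 = 1
Overall=1, syndrome position=2 → single-bit error at position 2.

single 2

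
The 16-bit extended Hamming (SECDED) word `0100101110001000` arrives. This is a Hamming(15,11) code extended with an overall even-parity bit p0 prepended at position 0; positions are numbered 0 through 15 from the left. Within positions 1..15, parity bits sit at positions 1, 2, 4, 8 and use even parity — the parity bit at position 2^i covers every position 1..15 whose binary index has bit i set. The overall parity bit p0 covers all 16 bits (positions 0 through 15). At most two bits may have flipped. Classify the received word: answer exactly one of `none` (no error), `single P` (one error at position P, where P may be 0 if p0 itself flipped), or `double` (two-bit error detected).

s1: b1⊕b3⊕b5⊕b7⊕b9⊕b11⊕b13⊕b15 = 1⊕0⊕0⊕1⊕0⊕0⊕0⊕0 = 0
s2: b2⊕b3⊕b6⊕b7⊕b10⊕b11⊕b14⊕b15 = 0⊕0⊕1⊕1⊕0⊕0⊕0⊕0 = 0
s4: b4⊕b5⊕b6⊕b7⊕b12⊕b13⊕b14⊕b15 = 1⊕0⊕1⊕1⊕1⊕0⊕0⊕0 = 0
s8: b8⊕b9⊕b10⊕b11⊕b12⊕b13⊕b14⊕b15 = 1⊕0⊕0⊕0⊕1⊕0⊕0⊕0 = 0
Syndrome (s8...s1) = 0000 → position 0 (no error).
Overall parity (XOR of all 16 bits, including p0): 0⊕1⊕0⊕0⊕1⊕0⊕1⊕1⊕1⊕0⊕0⊕0⊕1⊕0⊕0⊕0 = 0
Overall=0, syndrome position=0 → no error.

none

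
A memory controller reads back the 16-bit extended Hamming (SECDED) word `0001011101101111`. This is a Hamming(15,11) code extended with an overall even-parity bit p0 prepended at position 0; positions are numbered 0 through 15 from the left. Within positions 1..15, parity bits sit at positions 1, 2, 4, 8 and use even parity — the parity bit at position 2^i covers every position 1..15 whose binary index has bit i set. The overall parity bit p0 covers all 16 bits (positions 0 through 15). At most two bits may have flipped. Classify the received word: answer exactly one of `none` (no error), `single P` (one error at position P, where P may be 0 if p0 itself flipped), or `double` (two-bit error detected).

double

s1: b1⊕b3⊕b5⊕b7⊕b9⊕b11⊕b13⊕b15 = 0⊕1⊕1⊕1⊕1⊕0⊕1⊕1 = 0
s2: b2⊕b3⊕b6⊕b7⊕b10⊕b11⊕b14⊕b15 = 0⊕1⊕1⊕1⊕1⊕0⊕1⊕1 = 0
s4: b4⊕b5⊕b6⊕b7⊕b12⊕b13⊕b14⊕b15 = 0⊕1⊕1⊕1⊕1⊕1⊕1⊕1 = 1
s8: b8⊕b9⊕b10⊕b11⊕b12⊕b13⊕b14⊕b15 = 0⊕1⊕1⊕0⊕1⊕1⊕1⊕1 = 0
Syndrome (s8...s1) = 0100 → position 4.
Overall parity (XOR of all 16 bits, including p0): 0⊕0⊕0⊕1⊕0⊕1⊕1⊕1⊕0⊕1⊕1⊕0⊕1⊕1⊕1⊕1 = 0
Overall=0, syndrome position=4 → double-bit error detected (uncorrectable).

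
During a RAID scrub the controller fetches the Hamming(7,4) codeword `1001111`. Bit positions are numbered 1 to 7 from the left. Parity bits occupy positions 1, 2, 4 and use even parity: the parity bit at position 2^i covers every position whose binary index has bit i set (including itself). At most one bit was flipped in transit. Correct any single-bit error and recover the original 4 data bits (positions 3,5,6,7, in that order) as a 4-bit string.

s1: b1⊕b3⊕b5⊕b7 = 1⊕0⊕1⊕1 = 1
s2: b2⊕b3⊕b6⊕b7 = 0⊕0⊕1⊕1 = 0
s4: b4⊕b5⊕b6⊕b7 = 1⊕1⊕1⊕1 = 0
Syndrome (s4...s1) = 001 → position 1.
Flip bit 1: corrected codeword = 0001111
Data bits at positions 3,5,6,7: 0111

0111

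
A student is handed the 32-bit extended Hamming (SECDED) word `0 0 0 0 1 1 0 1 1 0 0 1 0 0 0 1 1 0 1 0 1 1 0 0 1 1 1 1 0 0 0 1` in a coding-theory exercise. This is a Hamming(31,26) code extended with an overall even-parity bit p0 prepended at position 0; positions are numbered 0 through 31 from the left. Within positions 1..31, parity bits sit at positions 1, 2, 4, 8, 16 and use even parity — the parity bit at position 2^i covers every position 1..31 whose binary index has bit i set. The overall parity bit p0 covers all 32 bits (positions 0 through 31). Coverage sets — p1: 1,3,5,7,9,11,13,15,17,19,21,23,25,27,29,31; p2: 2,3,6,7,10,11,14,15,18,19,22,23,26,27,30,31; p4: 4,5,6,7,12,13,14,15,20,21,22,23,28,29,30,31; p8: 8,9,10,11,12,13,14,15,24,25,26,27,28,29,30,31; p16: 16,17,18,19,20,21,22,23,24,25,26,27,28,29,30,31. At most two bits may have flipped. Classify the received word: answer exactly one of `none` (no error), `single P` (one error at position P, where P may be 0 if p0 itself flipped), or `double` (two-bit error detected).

s1: b1⊕b3⊕b5⊕b7⊕b9⊕b11⊕b13⊕b15⊕b17⊕b19⊕b21⊕b23⊕b25⊕b27⊕b29⊕b31 = 0⊕0⊕1⊕1⊕0⊕1⊕0⊕1⊕0⊕0⊕1⊕0⊕1⊕1⊕0⊕1 = 0
s2: b2⊕b3⊕b6⊕b7⊕b10⊕b11⊕b14⊕b15⊕b18⊕b19⊕b22⊕b23⊕b26⊕b27⊕b30⊕b31 = 0⊕0⊕0⊕1⊕0⊕1⊕0⊕1⊕1⊕0⊕0⊕0⊕1⊕1⊕0⊕1 = 1
s4: b4⊕b5⊕b6⊕b7⊕b12⊕b13⊕b14⊕b15⊕b20⊕b21⊕b22⊕b23⊕b28⊕b29⊕b30⊕b31 = 1⊕1⊕0⊕1⊕0⊕0⊕0⊕1⊕1⊕1⊕0⊕0⊕0⊕0⊕0⊕1 = 1
s8: b8⊕b9⊕b10⊕b11⊕b12⊕b13⊕b14⊕b15⊕b24⊕b25⊕b26⊕b27⊕b28⊕b29⊕b30⊕b31 = 1⊕0⊕0⊕1⊕0⊕0⊕0⊕1⊕1⊕1⊕1⊕1⊕0⊕0⊕0⊕1 = 0
s16: b16⊕b17⊕b18⊕b19⊕b20⊕b21⊕b22⊕b23⊕b24⊕b25⊕b26⊕b27⊕b28⊕b29⊕b30⊕b31 = 1⊕0⊕1⊕0⊕1⊕1⊕0⊕0⊕1⊕1⊕1⊕1⊕0⊕0⊕0⊕1 = 1
Syndrome (s16...s1) = 10110 → position 22.
Overall parity (XOR of all 32 bits, including p0): 0⊕0⊕0⊕0⊕1⊕1⊕0⊕1⊕1⊕0⊕0⊕1⊕0⊕0⊕0⊕1⊕1⊕0⊕1⊕0⊕1⊕1⊕0⊕0⊕1⊕1⊕1⊕1⊕0⊕0⊕0⊕1 = 1
Overall=1, syndrome position=22 → single-bit error at position 22.

single 22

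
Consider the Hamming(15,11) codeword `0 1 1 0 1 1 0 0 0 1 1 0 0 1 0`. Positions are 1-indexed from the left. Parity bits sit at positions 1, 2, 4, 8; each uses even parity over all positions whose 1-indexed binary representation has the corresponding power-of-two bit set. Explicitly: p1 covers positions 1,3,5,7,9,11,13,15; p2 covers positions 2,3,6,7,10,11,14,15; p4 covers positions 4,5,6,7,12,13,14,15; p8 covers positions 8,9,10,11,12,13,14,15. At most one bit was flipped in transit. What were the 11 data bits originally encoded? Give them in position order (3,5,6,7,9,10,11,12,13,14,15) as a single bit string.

11100110110

s1: b1⊕b3⊕b5⊕b7⊕b9⊕b11⊕b13⊕b15 = 0⊕1⊕1⊕0⊕0⊕1⊕0⊕0 = 1
s2: b2⊕b3⊕b6⊕b7⊕b10⊕b11⊕b14⊕b15 = 1⊕1⊕1⊕0⊕1⊕1⊕1⊕0 = 0
s4: b4⊕b5⊕b6⊕b7⊕b12⊕b13⊕b14⊕b15 = 0⊕1⊕1⊕0⊕0⊕0⊕1⊕0 = 1
s8: b8⊕b9⊕b10⊕b11⊕b12⊕b13⊕b14⊕b15 = 0⊕0⊕1⊕1⊕0⊕0⊕1⊕0 = 1
Syndrome (s8...s1) = 1101 → position 13.
Flip bit 13: corrected codeword = 011011000110110
Data bits at positions 3,5,6,7,9,10,11,12,13,14,15: 11100110110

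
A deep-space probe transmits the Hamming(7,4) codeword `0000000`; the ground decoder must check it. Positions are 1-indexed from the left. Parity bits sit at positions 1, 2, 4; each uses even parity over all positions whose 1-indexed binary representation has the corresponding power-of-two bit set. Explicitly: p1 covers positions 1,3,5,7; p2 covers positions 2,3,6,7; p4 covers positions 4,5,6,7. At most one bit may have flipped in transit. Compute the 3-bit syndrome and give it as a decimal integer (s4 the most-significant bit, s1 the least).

0

s1: b1⊕b3⊕b5⊕b7 = 0⊕0⊕0⊕0 = 0
s2: b2⊕b3⊕b6⊕b7 = 0⊕0⊕0⊕0 = 0
s4: b4⊕b5⊕b6⊕b7 = 0⊕0⊕0⊕0 = 0
Syndrome (s4...s1) = 000 → position 0 (no error).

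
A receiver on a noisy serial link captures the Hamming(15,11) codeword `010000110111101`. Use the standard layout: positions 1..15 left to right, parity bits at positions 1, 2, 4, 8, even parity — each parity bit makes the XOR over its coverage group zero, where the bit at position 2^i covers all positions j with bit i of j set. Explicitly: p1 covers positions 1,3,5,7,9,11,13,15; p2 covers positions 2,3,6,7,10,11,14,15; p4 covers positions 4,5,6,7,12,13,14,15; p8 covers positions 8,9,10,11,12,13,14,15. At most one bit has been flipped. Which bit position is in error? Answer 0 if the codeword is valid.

2

s1: b1⊕b3⊕b5⊕b7⊕b9⊕b11⊕b13⊕b15 = 0⊕0⊕0⊕1⊕0⊕1⊕1⊕1 = 0
s2: b2⊕b3⊕b6⊕b7⊕b10⊕b11⊕b14⊕b15 = 1⊕0⊕0⊕1⊕1⊕1⊕0⊕1 = 1
s4: b4⊕b5⊕b6⊕b7⊕b12⊕b13⊕b14⊕b15 = 0⊕0⊕0⊕1⊕1⊕1⊕0⊕1 = 0
s8: b8⊕b9⊕b10⊕b11⊕b12⊕b13⊕b14⊕b15 = 1⊕0⊕1⊕1⊕1⊕1⊕0⊕1 = 0
Syndrome (s8...s1) = 0010 → position 2.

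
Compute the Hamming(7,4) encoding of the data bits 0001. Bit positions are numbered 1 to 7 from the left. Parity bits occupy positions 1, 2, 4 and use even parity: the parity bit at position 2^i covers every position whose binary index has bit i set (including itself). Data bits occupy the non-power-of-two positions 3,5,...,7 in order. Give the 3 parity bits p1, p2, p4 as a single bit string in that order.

Place data bits at non-power-of-two positions: b3=0, b5=0, b6=0, b7=1.
p1 = XOR of data positions {3,5,7} = 0⊕0⊕1 = 1
p2 = XOR of data positions {3,6,7} = 0⊕0⊕1 = 1
p4 = XOR of data positions {5,6,7} = 0⊕0⊕1 = 1
Parity bits p1,p2,p4 = 111

111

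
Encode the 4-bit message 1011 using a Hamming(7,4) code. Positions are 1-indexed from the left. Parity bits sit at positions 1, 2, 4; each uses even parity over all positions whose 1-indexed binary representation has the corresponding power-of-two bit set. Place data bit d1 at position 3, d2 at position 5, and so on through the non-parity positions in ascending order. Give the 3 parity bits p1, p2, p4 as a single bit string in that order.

010

Place data bits at non-power-of-two positions: b3=1, b5=0, b6=1, b7=1.
p1 = XOR of data positions {3,5,7} = 1⊕0⊕1 = 0
p2 = XOR of data positions {3,6,7} = 1⊕1⊕1 = 1
p4 = XOR of data positions {5,6,7} = 0⊕1⊕1 = 0
Parity bits p1,p2,p4 = 010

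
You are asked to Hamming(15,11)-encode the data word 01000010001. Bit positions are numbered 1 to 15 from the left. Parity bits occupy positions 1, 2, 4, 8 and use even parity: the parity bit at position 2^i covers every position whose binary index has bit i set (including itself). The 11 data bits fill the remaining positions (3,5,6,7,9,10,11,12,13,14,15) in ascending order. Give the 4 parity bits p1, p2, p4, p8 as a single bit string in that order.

Place data bits at non-power-of-two positions: b3=0, b5=1, b6=0, b7=0, b9=0, b10=0, b11=1, b12=0, b13=0, b14=0, b15=1.
p1 = XOR of data positions {3,5,7,9,11,13,15} = 0⊕1⊕0⊕0⊕1⊕0⊕1 = 1
p2 = XOR of data positions {3,6,7,10,11,14,15} = 0⊕0⊕0⊕0⊕1⊕0⊕1 = 0
p4 = XOR of data positions {5,6,7,12,13,14,15} = 1⊕0⊕0⊕0⊕0⊕0⊕1 = 0
p8 = XOR of data positions {9,10,11,12,13,14,15} = 0⊕0⊕1⊕0⊕0⊕0⊕1 = 0
Parity bits p1,p2,p4,p8 = 1000

1000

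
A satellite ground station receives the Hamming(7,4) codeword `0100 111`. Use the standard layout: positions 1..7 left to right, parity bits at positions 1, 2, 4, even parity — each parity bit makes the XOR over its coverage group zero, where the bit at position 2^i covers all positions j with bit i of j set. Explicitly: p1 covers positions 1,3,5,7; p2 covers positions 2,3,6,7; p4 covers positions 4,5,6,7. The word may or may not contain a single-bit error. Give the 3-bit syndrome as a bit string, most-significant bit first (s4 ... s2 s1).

110

s1: b1⊕b3⊕b5⊕b7 = 0⊕0⊕1⊕1 = 0
s2: b2⊕b3⊕b6⊕b7 = 1⊕0⊕1⊕1 = 1
s4: b4⊕b5⊕b6⊕b7 = 0⊕1⊕1⊕1 = 1
Syndrome (s4...s1) = 110 → position 6.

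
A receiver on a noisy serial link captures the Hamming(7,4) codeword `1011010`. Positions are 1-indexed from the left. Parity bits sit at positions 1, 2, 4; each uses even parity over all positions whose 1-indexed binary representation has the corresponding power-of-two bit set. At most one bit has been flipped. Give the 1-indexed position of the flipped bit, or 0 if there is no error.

s1: b1⊕b3⊕b5⊕b7 = 1⊕1⊕0⊕0 = 0
s2: b2⊕b3⊕b6⊕b7 = 0⊕1⊕1⊕0 = 0
s4: b4⊕b5⊕b6⊕b7 = 1⊕0⊕1⊕0 = 0
Syndrome (s4...s1) = 000 → position 0 (no error).

0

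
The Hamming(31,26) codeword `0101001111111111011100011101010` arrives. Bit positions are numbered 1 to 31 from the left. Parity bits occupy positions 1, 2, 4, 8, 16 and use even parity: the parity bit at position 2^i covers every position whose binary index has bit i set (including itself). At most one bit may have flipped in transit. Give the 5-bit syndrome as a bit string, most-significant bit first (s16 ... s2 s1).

s1: b1⊕b3⊕b5⊕b7⊕b9⊕b11⊕b13⊕b15⊕b17⊕b19⊕b21⊕b23⊕b25⊕b27⊕b29⊕b31 = 0⊕0⊕0⊕1⊕1⊕1⊕1⊕1⊕0⊕1⊕0⊕0⊕1⊕0⊕0⊕0 = 1
s2: b2⊕b3⊕b6⊕b7⊕b10⊕b11⊕b14⊕b15⊕b18⊕b19⊕b22⊕b23⊕b26⊕b27⊕b30⊕b31 = 1⊕0⊕0⊕1⊕1⊕1⊕1⊕1⊕1⊕1⊕0⊕0⊕1⊕0⊕1⊕0 = 0
s4: b4⊕b5⊕b6⊕b7⊕b12⊕b13⊕b14⊕b15⊕b20⊕b21⊕b22⊕b23⊕b28⊕b29⊕b30⊕b31 = 1⊕0⊕0⊕1⊕1⊕1⊕1⊕1⊕1⊕0⊕0⊕0⊕1⊕0⊕1⊕0 = 1
s8: b8⊕b9⊕b10⊕b11⊕b12⊕b13⊕b14⊕b15⊕b24⊕b25⊕b26⊕b27⊕b28⊕b29⊕b30⊕b31 = 1⊕1⊕1⊕1⊕1⊕1⊕1⊕1⊕1⊕1⊕1⊕0⊕1⊕0⊕1⊕0 = 1
s16: b16⊕b17⊕b18⊕b19⊕b20⊕b21⊕b22⊕b23⊕b24⊕b25⊕b26⊕b27⊕b28⊕b29⊕b30⊕b31 = 1⊕0⊕1⊕1⊕1⊕0⊕0⊕0⊕1⊕1⊕1⊕0⊕1⊕0⊕1⊕0 = 1
Syndrome (s16...s1) = 11101 → position 29.

11101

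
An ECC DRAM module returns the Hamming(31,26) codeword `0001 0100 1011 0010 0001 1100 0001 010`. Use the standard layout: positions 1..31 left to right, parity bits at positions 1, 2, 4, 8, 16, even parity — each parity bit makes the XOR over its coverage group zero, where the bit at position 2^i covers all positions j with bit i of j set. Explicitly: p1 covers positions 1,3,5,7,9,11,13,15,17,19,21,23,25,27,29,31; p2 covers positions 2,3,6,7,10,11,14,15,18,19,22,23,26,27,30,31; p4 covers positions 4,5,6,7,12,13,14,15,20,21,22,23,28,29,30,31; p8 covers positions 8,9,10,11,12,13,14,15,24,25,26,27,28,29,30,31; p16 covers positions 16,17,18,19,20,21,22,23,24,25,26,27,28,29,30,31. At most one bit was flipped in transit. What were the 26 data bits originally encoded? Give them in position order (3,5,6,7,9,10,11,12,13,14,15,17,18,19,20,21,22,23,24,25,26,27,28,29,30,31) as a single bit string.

00101011001000110000001010

s1: b1⊕b3⊕b5⊕b7⊕b9⊕b11⊕b13⊕b15⊕b17⊕b19⊕b21⊕b23⊕b25⊕b27⊕b29⊕b31 = 0⊕0⊕0⊕0⊕1⊕1⊕0⊕1⊕0⊕0⊕1⊕0⊕0⊕0⊕0⊕0 = 0
s2: b2⊕b3⊕b6⊕b7⊕b10⊕b11⊕b14⊕b15⊕b18⊕b19⊕b22⊕b23⊕b26⊕b27⊕b30⊕b31 = 0⊕0⊕1⊕0⊕0⊕1⊕0⊕1⊕0⊕0⊕1⊕0⊕0⊕0⊕1⊕0 = 1
s4: b4⊕b5⊕b6⊕b7⊕b12⊕b13⊕b14⊕b15⊕b20⊕b21⊕b22⊕b23⊕b28⊕b29⊕b30⊕b31 = 1⊕0⊕1⊕0⊕1⊕0⊕0⊕1⊕1⊕1⊕1⊕0⊕1⊕0⊕1⊕0 = 1
s8: b8⊕b9⊕b10⊕b11⊕b12⊕b13⊕b14⊕b15⊕b24⊕b25⊕b26⊕b27⊕b28⊕b29⊕b30⊕b31 = 0⊕1⊕0⊕1⊕1⊕0⊕0⊕1⊕0⊕0⊕0⊕0⊕1⊕0⊕1⊕0 = 0
s16: b16⊕b17⊕b18⊕b19⊕b20⊕b21⊕b22⊕b23⊕b24⊕b25⊕b26⊕b27⊕b28⊕b29⊕b30⊕b31 = 0⊕0⊕0⊕0⊕1⊕1⊕1⊕0⊕0⊕0⊕0⊕0⊕1⊕0⊕1⊕0 = 1
Syndrome (s16...s1) = 10110 → position 22.
Flip bit 22: corrected codeword = 0001010010110010000110000001010
Data bits at positions 3,5,6,7,9,10,11,12,13,14,15,17,18,19,20,21,22,23,24,25,26,27,28,29,30,31: 00101011001000110000001010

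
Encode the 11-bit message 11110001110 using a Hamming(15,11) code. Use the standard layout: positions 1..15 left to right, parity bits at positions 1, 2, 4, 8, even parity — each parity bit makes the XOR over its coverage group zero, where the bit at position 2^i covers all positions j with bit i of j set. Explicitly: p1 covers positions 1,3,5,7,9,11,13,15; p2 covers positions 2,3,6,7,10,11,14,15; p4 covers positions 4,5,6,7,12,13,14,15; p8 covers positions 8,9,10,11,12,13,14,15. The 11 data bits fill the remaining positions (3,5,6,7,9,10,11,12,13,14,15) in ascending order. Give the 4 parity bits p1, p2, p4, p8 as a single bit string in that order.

0001

Place data bits at non-power-of-two positions: b3=1, b5=1, b6=1, b7=1, b9=0, b10=0, b11=0, b12=1, b13=1, b14=1, b15=0.
p1 = XOR of data positions {3,5,7,9,11,13,15} = 1⊕1⊕1⊕0⊕0⊕1⊕0 = 0
p2 = XOR of data positions {3,6,7,10,11,14,15} = 1⊕1⊕1⊕0⊕0⊕1⊕0 = 0
p4 = XOR of data positions {5,6,7,12,13,14,15} = 1⊕1⊕1⊕1⊕1⊕1⊕0 = 0
p8 = XOR of data positions {9,10,11,12,13,14,15} = 0⊕0⊕0⊕1⊕1⊕1⊕0 = 1
Parity bits p1,p2,p4,p8 = 0001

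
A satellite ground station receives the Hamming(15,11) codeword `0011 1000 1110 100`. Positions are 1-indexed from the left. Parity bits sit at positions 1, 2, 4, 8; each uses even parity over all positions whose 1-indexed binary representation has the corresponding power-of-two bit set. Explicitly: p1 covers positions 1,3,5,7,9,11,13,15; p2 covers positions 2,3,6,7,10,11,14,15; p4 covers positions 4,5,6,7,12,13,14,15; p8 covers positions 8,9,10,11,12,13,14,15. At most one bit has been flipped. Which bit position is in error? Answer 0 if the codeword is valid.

7

s1: b1⊕b3⊕b5⊕b7⊕b9⊕b11⊕b13⊕b15 = 0⊕1⊕1⊕0⊕1⊕1⊕1⊕0 = 1
s2: b2⊕b3⊕b6⊕b7⊕b10⊕b11⊕b14⊕b15 = 0⊕1⊕0⊕0⊕1⊕1⊕0⊕0 = 1
s4: b4⊕b5⊕b6⊕b7⊕b12⊕b13⊕b14⊕b15 = 1⊕1⊕0⊕0⊕0⊕1⊕0⊕0 = 1
s8: b8⊕b9⊕b10⊕b11⊕b12⊕b13⊕b14⊕b15 = 0⊕1⊕1⊕1⊕0⊕1⊕0⊕0 = 0
Syndrome (s8...s1) = 0111 → position 7.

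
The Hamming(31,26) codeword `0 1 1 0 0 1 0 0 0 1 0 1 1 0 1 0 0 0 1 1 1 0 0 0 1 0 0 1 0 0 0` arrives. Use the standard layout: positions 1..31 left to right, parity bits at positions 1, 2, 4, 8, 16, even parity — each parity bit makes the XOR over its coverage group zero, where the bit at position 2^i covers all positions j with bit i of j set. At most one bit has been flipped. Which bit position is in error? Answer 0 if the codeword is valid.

20

s1: b1⊕b3⊕b5⊕b7⊕b9⊕b11⊕b13⊕b15⊕b17⊕b19⊕b21⊕b23⊕b25⊕b27⊕b29⊕b31 = 0⊕1⊕0⊕0⊕0⊕0⊕1⊕1⊕0⊕1⊕1⊕0⊕1⊕0⊕0⊕0 = 0
s2: b2⊕b3⊕b6⊕b7⊕b10⊕b11⊕b14⊕b15⊕b18⊕b19⊕b22⊕b23⊕b26⊕b27⊕b30⊕b31 = 1⊕1⊕1⊕0⊕1⊕0⊕0⊕1⊕0⊕1⊕0⊕0⊕0⊕0⊕0⊕0 = 0
s4: b4⊕b5⊕b6⊕b7⊕b12⊕b13⊕b14⊕b15⊕b20⊕b21⊕b22⊕b23⊕b28⊕b29⊕b30⊕b31 = 0⊕0⊕1⊕0⊕1⊕1⊕0⊕1⊕1⊕1⊕0⊕0⊕1⊕0⊕0⊕0 = 1
s8: b8⊕b9⊕b10⊕b11⊕b12⊕b13⊕b14⊕b15⊕b24⊕b25⊕b26⊕b27⊕b28⊕b29⊕b30⊕b31 = 0⊕0⊕1⊕0⊕1⊕1⊕0⊕1⊕0⊕1⊕0⊕0⊕1⊕0⊕0⊕0 = 0
s16: b16⊕b17⊕b18⊕b19⊕b20⊕b21⊕b22⊕b23⊕b24⊕b25⊕b26⊕b27⊕b28⊕b29⊕b30⊕b31 = 0⊕0⊕0⊕1⊕1⊕1⊕0⊕0⊕0⊕1⊕0⊕0⊕1⊕0⊕0⊕0 = 1
Syndrome (s16...s1) = 10100 → position 20.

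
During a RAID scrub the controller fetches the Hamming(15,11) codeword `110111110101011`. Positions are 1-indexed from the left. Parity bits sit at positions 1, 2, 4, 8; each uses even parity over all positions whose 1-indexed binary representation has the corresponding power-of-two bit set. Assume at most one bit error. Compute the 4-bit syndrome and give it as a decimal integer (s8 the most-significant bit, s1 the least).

s1: b1⊕b3⊕b5⊕b7⊕b9⊕b11⊕b13⊕b15 = 1⊕0⊕1⊕1⊕0⊕0⊕0⊕1 = 0
s2: b2⊕b3⊕b6⊕b7⊕b10⊕b11⊕b14⊕b15 = 1⊕0⊕1⊕1⊕1⊕0⊕1⊕1 = 0
s4: b4⊕b5⊕b6⊕b7⊕b12⊕b13⊕b14⊕b15 = 1⊕1⊕1⊕1⊕1⊕0⊕1⊕1 = 1
s8: b8⊕b9⊕b10⊕b11⊕b12⊕b13⊕b14⊕b15 = 1⊕0⊕1⊕0⊕1⊕0⊕1⊕1 = 1
Syndrome (s8...s1) = 1100 → position 12.

12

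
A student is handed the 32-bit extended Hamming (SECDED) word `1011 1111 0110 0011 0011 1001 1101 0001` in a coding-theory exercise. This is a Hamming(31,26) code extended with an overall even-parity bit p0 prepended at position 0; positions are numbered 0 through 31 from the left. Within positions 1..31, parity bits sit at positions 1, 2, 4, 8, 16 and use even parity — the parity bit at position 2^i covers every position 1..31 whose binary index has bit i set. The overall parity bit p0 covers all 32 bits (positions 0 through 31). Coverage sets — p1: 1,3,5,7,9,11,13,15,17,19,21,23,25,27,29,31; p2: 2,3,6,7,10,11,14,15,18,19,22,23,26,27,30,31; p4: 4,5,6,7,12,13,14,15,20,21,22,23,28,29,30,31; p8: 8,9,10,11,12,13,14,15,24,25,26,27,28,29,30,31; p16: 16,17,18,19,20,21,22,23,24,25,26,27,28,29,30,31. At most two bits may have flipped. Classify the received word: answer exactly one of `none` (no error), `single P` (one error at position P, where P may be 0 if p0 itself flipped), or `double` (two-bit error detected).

single 4

s1: b1⊕b3⊕b5⊕b7⊕b9⊕b11⊕b13⊕b15⊕b17⊕b19⊕b21⊕b23⊕b25⊕b27⊕b29⊕b31 = 0⊕1⊕1⊕1⊕1⊕0⊕0⊕1⊕0⊕1⊕0⊕1⊕1⊕1⊕0⊕1 = 0
s2: b2⊕b3⊕b6⊕b7⊕b10⊕b11⊕b14⊕b15⊕b18⊕b19⊕b22⊕b23⊕b26⊕b27⊕b30⊕b31 = 1⊕1⊕1⊕1⊕1⊕0⊕1⊕1⊕1⊕1⊕0⊕1⊕0⊕1⊕0⊕1 = 0
s4: b4⊕b5⊕b6⊕b7⊕b12⊕b13⊕b14⊕b15⊕b20⊕b21⊕b22⊕b23⊕b28⊕b29⊕b30⊕b31 = 1⊕1⊕1⊕1⊕0⊕0⊕1⊕1⊕1⊕0⊕0⊕1⊕0⊕0⊕0⊕1 = 1
s8: b8⊕b9⊕b10⊕b11⊕b12⊕b13⊕b14⊕b15⊕b24⊕b25⊕b26⊕b27⊕b28⊕b29⊕b30⊕b31 = 0⊕1⊕1⊕0⊕0⊕0⊕1⊕1⊕1⊕1⊕0⊕1⊕0⊕0⊕0⊕1 = 0
s16: b16⊕b17⊕b18⊕b19⊕b20⊕b21⊕b22⊕b23⊕b24⊕b25⊕b26⊕b27⊕b28⊕b29⊕b30⊕b31 = 0⊕0⊕1⊕1⊕1⊕0⊕0⊕1⊕1⊕1⊕0⊕1⊕0⊕0⊕0⊕1 = 0
Syndrome (s16...s1) = 00100 → position 4.
Overall parity (XOR of all 32 bits, including p0): 1⊕0⊕1⊕1⊕1⊕1⊕1⊕1⊕0⊕1⊕1⊕0⊕0⊕0⊕1⊕1⊕0⊕0⊕1⊕1⊕1⊕0⊕0⊕1⊕1⊕1⊕0⊕1⊕0⊕0⊕0⊕1 = 1
Overall=1, syndrome position=4 → single-bit error at position 4.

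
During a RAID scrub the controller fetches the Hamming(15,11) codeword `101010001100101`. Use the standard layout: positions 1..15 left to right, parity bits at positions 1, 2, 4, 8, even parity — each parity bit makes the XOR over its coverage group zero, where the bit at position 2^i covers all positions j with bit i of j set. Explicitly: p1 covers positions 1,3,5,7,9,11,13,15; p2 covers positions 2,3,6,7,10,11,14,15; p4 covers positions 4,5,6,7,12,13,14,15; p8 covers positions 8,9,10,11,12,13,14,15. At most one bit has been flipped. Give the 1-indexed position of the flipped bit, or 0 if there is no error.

6

s1: b1⊕b3⊕b5⊕b7⊕b9⊕b11⊕b13⊕b15 = 1⊕1⊕1⊕0⊕1⊕0⊕1⊕1 = 0
s2: b2⊕b3⊕b6⊕b7⊕b10⊕b11⊕b14⊕b15 = 0⊕1⊕0⊕0⊕1⊕0⊕0⊕1 = 1
s4: b4⊕b5⊕b6⊕b7⊕b12⊕b13⊕b14⊕b15 = 0⊕1⊕0⊕0⊕0⊕1⊕0⊕1 = 1
s8: b8⊕b9⊕b10⊕b11⊕b12⊕b13⊕b14⊕b15 = 0⊕1⊕1⊕0⊕0⊕1⊕0⊕1 = 0
Syndrome (s8...s1) = 0110 → position 6.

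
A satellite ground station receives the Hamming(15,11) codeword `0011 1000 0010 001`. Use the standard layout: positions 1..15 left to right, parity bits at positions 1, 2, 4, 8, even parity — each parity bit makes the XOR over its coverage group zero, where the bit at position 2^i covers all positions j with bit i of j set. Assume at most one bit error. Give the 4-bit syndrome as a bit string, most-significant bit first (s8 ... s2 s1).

s1: b1⊕b3⊕b5⊕b7⊕b9⊕b11⊕b13⊕b15 = 0⊕1⊕1⊕0⊕0⊕1⊕0⊕1 = 0
s2: b2⊕b3⊕b6⊕b7⊕b10⊕b11⊕b14⊕b15 = 0⊕1⊕0⊕0⊕0⊕1⊕0⊕1 = 1
s4: b4⊕b5⊕b6⊕b7⊕b12⊕b13⊕b14⊕b15 = 1⊕1⊕0⊕0⊕0⊕0⊕0⊕1 = 1
s8: b8⊕b9⊕b10⊕b11⊕b12⊕b13⊕b14⊕b15 = 0⊕0⊕0⊕1⊕0⊕0⊕0⊕1 = 0
Syndrome (s8...s1) = 0110 → position 6.

0110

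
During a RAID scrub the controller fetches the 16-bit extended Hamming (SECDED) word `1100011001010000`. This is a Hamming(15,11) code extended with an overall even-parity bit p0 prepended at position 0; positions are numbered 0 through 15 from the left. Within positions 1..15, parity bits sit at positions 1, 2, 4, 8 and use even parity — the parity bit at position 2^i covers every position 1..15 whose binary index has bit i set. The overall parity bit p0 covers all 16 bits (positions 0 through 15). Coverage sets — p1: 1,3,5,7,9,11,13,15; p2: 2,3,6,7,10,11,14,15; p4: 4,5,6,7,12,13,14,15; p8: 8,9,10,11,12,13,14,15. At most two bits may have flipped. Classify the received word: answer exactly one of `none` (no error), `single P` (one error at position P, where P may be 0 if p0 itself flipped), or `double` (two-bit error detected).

s1: b1⊕b3⊕b5⊕b7⊕b9⊕b11⊕b13⊕b15 = 1⊕0⊕1⊕0⊕1⊕1⊕0⊕0 = 0
s2: b2⊕b3⊕b6⊕b7⊕b10⊕b11⊕b14⊕b15 = 0⊕0⊕1⊕0⊕0⊕1⊕0⊕0 = 0
s4: b4⊕b5⊕b6⊕b7⊕b12⊕b13⊕b14⊕b15 = 0⊕1⊕1⊕0⊕0⊕0⊕0⊕0 = 0
s8: b8⊕b9⊕b10⊕b11⊕b12⊕b13⊕b14⊕b15 = 0⊕1⊕0⊕1⊕0⊕0⊕0⊕0 = 0
Syndrome (s8...s1) = 0000 → position 0 (no error).
Overall parity (XOR of all 16 bits, including p0): 1⊕1⊕0⊕0⊕0⊕1⊕1⊕0⊕0⊕1⊕0⊕1⊕0⊕0⊕0⊕0 = 0
Overall=0, syndrome position=0 → no error.

none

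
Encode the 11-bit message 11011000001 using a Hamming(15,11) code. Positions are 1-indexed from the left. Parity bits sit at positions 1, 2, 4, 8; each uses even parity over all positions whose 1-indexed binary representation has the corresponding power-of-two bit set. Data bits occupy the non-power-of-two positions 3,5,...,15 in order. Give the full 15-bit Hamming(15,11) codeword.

Place data bits at non-power-of-two positions: b3=1, b5=1, b6=0, b7=1, b9=1, b10=0, b11=0, b12=0, b13=0, b14=0, b15=1.
p1 = XOR of data positions {3,5,7,9,11,13,15} = 1⊕1⊕1⊕1⊕0⊕0⊕1 = 1
p2 = XOR of data positions {3,6,7,10,11,14,15} = 1⊕0⊕1⊕0⊕0⊕0⊕1 = 1
p4 = XOR of data positions {5,6,7,12,13,14,15} = 1⊕0⊕1⊕0⊕0⊕0⊕1 = 1
p8 = XOR of data positions {9,10,11,12,13,14,15} = 1⊕0⊕0⊕0⊕0⊕0⊕1 = 0
Codeword b1..b15 = 111110101000001

111110101000001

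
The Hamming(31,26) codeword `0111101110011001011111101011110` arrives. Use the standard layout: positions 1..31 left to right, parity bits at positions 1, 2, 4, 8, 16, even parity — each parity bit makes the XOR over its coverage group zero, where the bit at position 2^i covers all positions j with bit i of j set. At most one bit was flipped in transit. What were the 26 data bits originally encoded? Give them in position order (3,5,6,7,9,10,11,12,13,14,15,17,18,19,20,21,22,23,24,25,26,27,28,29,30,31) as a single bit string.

s1: b1⊕b3⊕b5⊕b7⊕b9⊕b11⊕b13⊕b15⊕b17⊕b19⊕b21⊕b23⊕b25⊕b27⊕b29⊕b31 = 0⊕1⊕1⊕1⊕1⊕0⊕1⊕0⊕0⊕1⊕1⊕1⊕1⊕1⊕1⊕0 = 1
s2: b2⊕b3⊕b6⊕b7⊕b10⊕b11⊕b14⊕b15⊕b18⊕b19⊕b22⊕b23⊕b26⊕b27⊕b30⊕b31 = 1⊕1⊕0⊕1⊕0⊕0⊕0⊕0⊕1⊕1⊕1⊕1⊕0⊕1⊕1⊕0 = 1
s4: b4⊕b5⊕b6⊕b7⊕b12⊕b13⊕b14⊕b15⊕b20⊕b21⊕b22⊕b23⊕b28⊕b29⊕b30⊕b31 = 1⊕1⊕0⊕1⊕1⊕1⊕0⊕0⊕1⊕1⊕1⊕1⊕1⊕1⊕1⊕0 = 0
s8: b8⊕b9⊕b10⊕b11⊕b12⊕b13⊕b14⊕b15⊕b24⊕b25⊕b26⊕b27⊕b28⊕b29⊕b30⊕b31 = 1⊕1⊕0⊕0⊕1⊕1⊕0⊕0⊕0⊕1⊕0⊕1⊕1⊕1⊕1⊕0 = 1
s16: b16⊕b17⊕b18⊕b19⊕b20⊕b21⊕b22⊕b23⊕b24⊕b25⊕b26⊕b27⊕b28⊕b29⊕b30⊕b31 = 1⊕0⊕1⊕1⊕1⊕1⊕1⊕1⊕0⊕1⊕0⊕1⊕1⊕1⊕1⊕0 = 0
Syndrome (s16...s1) = 01011 → position 11.
Flip bit 11: corrected codeword = 0111101110111001011111101011110
Data bits at positions 3,5,6,7,9,10,11,12,13,14,15,17,18,19,20,21,22,23,24,25,26,27,28,29,30,31: 11011011100011111101011110

11011011100011111101011110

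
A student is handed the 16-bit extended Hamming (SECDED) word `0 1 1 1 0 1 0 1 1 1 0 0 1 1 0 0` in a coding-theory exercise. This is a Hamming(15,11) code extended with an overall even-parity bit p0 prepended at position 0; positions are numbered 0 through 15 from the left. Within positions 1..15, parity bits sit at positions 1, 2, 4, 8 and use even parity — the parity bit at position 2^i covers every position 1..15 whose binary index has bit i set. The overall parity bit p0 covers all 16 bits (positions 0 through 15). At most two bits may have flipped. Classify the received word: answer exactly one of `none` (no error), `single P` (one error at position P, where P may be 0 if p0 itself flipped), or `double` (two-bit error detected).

s1: b1⊕b3⊕b5⊕b7⊕b9⊕b11⊕b13⊕b15 = 1⊕1⊕1⊕1⊕1⊕0⊕1⊕0 = 0
s2: b2⊕b3⊕b6⊕b7⊕b10⊕b11⊕b14⊕b15 = 1⊕1⊕0⊕1⊕0⊕0⊕0⊕0 = 1
s4: b4⊕b5⊕b6⊕b7⊕b12⊕b13⊕b14⊕b15 = 0⊕1⊕0⊕1⊕1⊕1⊕0⊕0 = 0
s8: b8⊕b9⊕b10⊕b11⊕b12⊕b13⊕b14⊕b15 = 1⊕1⊕0⊕0⊕1⊕1⊕0⊕0 = 0
Syndrome (s8...s1) = 0010 → position 2.
Overall parity (XOR of all 16 bits, including p0): 0⊕1⊕1⊕1⊕0⊕1⊕0⊕1⊕1⊕1⊕0⊕0⊕1⊕1⊕0⊕0 = 1
Overall=1, syndrome position=2 → single-bit error at position 2.

single 2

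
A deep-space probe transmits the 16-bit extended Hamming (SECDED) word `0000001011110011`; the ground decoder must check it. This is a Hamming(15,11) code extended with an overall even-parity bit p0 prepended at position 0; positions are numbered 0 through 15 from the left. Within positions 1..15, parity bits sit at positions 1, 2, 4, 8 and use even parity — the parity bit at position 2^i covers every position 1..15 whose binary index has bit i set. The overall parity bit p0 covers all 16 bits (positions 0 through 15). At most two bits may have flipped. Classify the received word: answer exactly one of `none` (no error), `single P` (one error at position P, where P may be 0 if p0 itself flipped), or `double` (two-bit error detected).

s1: b1⊕b3⊕b5⊕b7⊕b9⊕b11⊕b13⊕b15 = 0⊕0⊕0⊕0⊕1⊕1⊕0⊕1 = 1
s2: b2⊕b3⊕b6⊕b7⊕b10⊕b11⊕b14⊕b15 = 0⊕0⊕1⊕0⊕1⊕1⊕1⊕1 = 1
s4: b4⊕b5⊕b6⊕b7⊕b12⊕b13⊕b14⊕b15 = 0⊕0⊕1⊕0⊕0⊕0⊕1⊕1 = 1
s8: b8⊕b9⊕b10⊕b11⊕b12⊕b13⊕b14⊕b15 = 1⊕1⊕1⊕1⊕0⊕0⊕1⊕1 = 0
Syndrome (s8...s1) = 0111 → position 7.
Overall parity (XOR of all 16 bits, including p0): 0⊕0⊕0⊕0⊕0⊕0⊕1⊕0⊕1⊕1⊕1⊕1⊕0⊕0⊕1⊕1 = 1
Overall=1, syndrome position=7 → single-bit error at position 7.

single 7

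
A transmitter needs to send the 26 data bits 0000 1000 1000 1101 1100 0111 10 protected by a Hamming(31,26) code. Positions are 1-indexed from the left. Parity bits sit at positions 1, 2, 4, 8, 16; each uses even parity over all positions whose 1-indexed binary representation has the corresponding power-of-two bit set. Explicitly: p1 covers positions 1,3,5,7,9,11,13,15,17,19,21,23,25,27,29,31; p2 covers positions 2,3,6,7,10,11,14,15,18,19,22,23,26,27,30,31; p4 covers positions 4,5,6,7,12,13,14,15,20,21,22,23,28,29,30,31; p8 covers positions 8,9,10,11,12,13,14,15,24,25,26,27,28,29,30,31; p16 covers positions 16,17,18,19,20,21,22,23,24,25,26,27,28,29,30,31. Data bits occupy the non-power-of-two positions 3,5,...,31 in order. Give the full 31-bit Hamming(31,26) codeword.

1001000010001001011011100011110

Place data bits at non-power-of-two positions: b3=0, b5=0, b6=0, b7=0, b9=1, b10=0, b11=0, b12=0, b13=1, b14=0, b15=0, b17=0, b18=1, b19=1, b20=0, b21=1, b22=1, b23=1, b24=0, b25=0, b26=0, b27=1, b28=1, b29=1, b30=1, b31=0.
p1 = XOR of data positions {3,5,7,9,11,13,15,17,19,21,23,25,27,29,31} = 0⊕0⊕0⊕1⊕0⊕1⊕0⊕0⊕1⊕1⊕1⊕0⊕1⊕1⊕0 = 1
p2 = XOR of data positions {3,6,7,10,11,14,15,18,19,22,23,26,27,30,31} = 0⊕0⊕0⊕0⊕0⊕0⊕0⊕1⊕1⊕1⊕1⊕0⊕1⊕1⊕0 = 0
p4 = XOR of data positions {5,6,7,12,13,14,15,20,21,22,23,28,29,30,31} = 0⊕0⊕0⊕0⊕1⊕0⊕0⊕0⊕1⊕1⊕1⊕1⊕1⊕1⊕0 = 1
p8 = XOR of data positions {9,10,11,12,13,14,15,24,25,26,27,28,29,30,31} = 1⊕0⊕0⊕0⊕1⊕0⊕0⊕0⊕0⊕0⊕1⊕1⊕1⊕1⊕0 = 0
p16 = XOR of data positions {17,18,19,20,21,22,23,24,25,26,27,28,29,30,31} = 0⊕1⊕1⊕0⊕1⊕1⊕1⊕0⊕0⊕0⊕1⊕1⊕1⊕1⊕0 = 1
Codeword b1..b31 = 1001000010001001011011100011110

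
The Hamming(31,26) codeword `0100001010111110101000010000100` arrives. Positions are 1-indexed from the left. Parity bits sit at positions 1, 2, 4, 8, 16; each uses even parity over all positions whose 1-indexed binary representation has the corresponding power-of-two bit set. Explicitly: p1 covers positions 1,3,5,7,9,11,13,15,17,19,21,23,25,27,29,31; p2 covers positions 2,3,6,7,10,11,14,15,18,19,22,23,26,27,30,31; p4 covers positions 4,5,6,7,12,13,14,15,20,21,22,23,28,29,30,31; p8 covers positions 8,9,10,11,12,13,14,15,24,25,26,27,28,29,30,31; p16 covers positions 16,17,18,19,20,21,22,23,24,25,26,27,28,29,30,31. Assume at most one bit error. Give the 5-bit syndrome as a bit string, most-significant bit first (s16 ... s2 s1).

s1: b1⊕b3⊕b5⊕b7⊕b9⊕b11⊕b13⊕b15⊕b17⊕b19⊕b21⊕b23⊕b25⊕b27⊕b29⊕b31 = 0⊕0⊕0⊕1⊕1⊕1⊕1⊕1⊕1⊕1⊕0⊕0⊕0⊕0⊕1⊕0 = 0
s2: b2⊕b3⊕b6⊕b7⊕b10⊕b11⊕b14⊕b15⊕b18⊕b19⊕b22⊕b23⊕b26⊕b27⊕b30⊕b31 = 1⊕0⊕0⊕1⊕0⊕1⊕1⊕1⊕0⊕1⊕0⊕0⊕0⊕0⊕0⊕0 = 0
s4: b4⊕b5⊕b6⊕b7⊕b12⊕b13⊕b14⊕b15⊕b20⊕b21⊕b22⊕b23⊕b28⊕b29⊕b30⊕b31 = 0⊕0⊕0⊕1⊕1⊕1⊕1⊕1⊕0⊕0⊕0⊕0⊕0⊕1⊕0⊕0 = 0
s8: b8⊕b9⊕b10⊕b11⊕b12⊕b13⊕b14⊕b15⊕b24⊕b25⊕b26⊕b27⊕b28⊕b29⊕b30⊕b31 = 0⊕1⊕0⊕1⊕1⊕1⊕1⊕1⊕1⊕0⊕0⊕0⊕0⊕1⊕0⊕0 = 0
s16: b16⊕b17⊕b18⊕b19⊕b20⊕b21⊕b22⊕b23⊕b24⊕b25⊕b26⊕b27⊕b28⊕b29⊕b30⊕b31 = 0⊕1⊕0⊕1⊕0⊕0⊕0⊕0⊕1⊕0⊕0⊕0⊕0⊕1⊕0⊕0 = 0
Syndrome (s16...s1) = 00000 → position 0 (no error).

00000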